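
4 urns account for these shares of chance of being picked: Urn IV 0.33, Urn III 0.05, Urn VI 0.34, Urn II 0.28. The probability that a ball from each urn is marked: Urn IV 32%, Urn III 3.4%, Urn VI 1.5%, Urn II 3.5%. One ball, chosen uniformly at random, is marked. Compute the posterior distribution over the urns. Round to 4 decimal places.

Compute prior × likelihood for every hypothesis:
  Urn IV: 0.33 × 0.32 = 0.1056
  Urn III: 0.05 × 0.034 = 0.0017
  Urn VI: 0.34 × 0.015 = 0.0051
  Urn II: 0.28 × 0.035 = 0.0098
Sum = 0.1222.
P(Urn IV | marked) = 0.1056/0.1222 ≈ 0.8642
P(Urn III | marked) = 0.0017/0.1222 ≈ 0.0139
P(Urn VI | marked) = 0.0051/0.1222 ≈ 0.0417
P(Urn II | marked) = 0.0098/0.1222 ≈ 0.0802
(Check: 0.8642+0.0139+0.0417+0.0802 = 1.0000.)

Urn IV 0.8642, Urn III 0.0139, Urn VI 0.0417, Urn II 0.0802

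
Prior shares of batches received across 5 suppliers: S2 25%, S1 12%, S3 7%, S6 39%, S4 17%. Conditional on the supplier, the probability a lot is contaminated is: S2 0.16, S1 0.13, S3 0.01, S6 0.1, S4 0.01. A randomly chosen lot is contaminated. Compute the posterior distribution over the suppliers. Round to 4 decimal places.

Unnormalized posteriors (prior × likelihood):
  S2: 0.25 × 0.16 = 0.04
  S1: 0.12 × 0.13 = 0.0156
  S3: 0.07 × 0.01 = 0.0007
  S6: 0.39 × 0.1 = 0.039
  S4: 0.17 × 0.01 = 0.0017
Normalizing constant = 0.097.
P(S2 | contaminated) = 0.04/0.097 ≈ 0.4124
P(S1 | contaminated) = 0.0156/0.097 ≈ 0.1608
P(S3 | contaminated) = 0.0007/0.097 ≈ 0.0072
P(S6 | contaminated) = 0.039/0.097 ≈ 0.4021
P(S4 | contaminated) = 0.0017/0.097 ≈ 0.0175
(Check: 0.4124+0.1608+0.0072+0.4021+0.0175 = 1.0000.)

S2 0.4124, S1 0.1608, S3 0.0072, S6 0.4021, S4 0.0175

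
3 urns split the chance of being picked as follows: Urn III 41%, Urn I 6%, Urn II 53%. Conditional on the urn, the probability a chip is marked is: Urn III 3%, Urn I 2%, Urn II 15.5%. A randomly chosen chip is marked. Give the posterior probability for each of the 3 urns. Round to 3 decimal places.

Urn III 0.129, Urn I 0.013, Urn II 0.859

Unnormalized posteriors (prior × likelihood):
  Urn III: 0.41 × 0.03 = 0.0123
  Urn I: 0.06 × 0.02 = 0.0012
  Urn II: 0.53 × 0.155 = 0.08215
Normalizing constant = 0.09565.
P(Urn III | marked) = 0.0123/0.09565 ≈ 0.129
P(Urn I | marked) = 0.0012/0.09565 ≈ 0.013
P(Urn II | marked) = 0.08215/0.09565 ≈ 0.859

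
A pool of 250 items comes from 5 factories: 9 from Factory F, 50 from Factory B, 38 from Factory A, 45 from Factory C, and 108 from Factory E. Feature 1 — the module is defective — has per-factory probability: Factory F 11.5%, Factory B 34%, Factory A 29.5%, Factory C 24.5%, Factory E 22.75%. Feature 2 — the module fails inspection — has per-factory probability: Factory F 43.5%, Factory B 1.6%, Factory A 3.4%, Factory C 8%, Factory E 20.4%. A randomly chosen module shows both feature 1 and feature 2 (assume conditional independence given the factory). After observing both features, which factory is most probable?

Prior × likelihood for each hypothesis:
  Factory F: 0.036 × 0.115 × 0.435 = 0.0018009
  Factory B: 0.2 × 0.34 × 0.016 = 0.001088
  Factory A: 0.152 × 0.295 × 0.034 = 0.00152456
  Factory C: 0.18 × 0.245 × 0.08 = 0.003528
  Factory E: 0.432 × 0.2275 × 0.204 = 0.02004912
Sum = 0.02799058.
Largest term belongs to Factory E, so Factory E is most probable.

Factory E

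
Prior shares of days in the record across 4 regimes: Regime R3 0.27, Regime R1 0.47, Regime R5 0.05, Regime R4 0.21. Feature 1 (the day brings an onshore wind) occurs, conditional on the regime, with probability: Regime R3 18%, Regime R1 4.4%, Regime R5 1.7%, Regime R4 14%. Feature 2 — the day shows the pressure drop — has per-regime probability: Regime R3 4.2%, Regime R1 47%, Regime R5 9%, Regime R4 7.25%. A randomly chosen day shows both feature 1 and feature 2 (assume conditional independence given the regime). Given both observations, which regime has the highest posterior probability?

Regime R1

Unnormalized posteriors (prior × likelihood):
  Regime R3: 0.27 × 0.18 × 0.042 = 0.0020412
  Regime R1: 0.47 × 0.044 × 0.47 = 0.0097196
  Regime R5: 0.05 × 0.017 × 0.09 = 0.0000765
  Regime R4: 0.21 × 0.14 × 0.0725 = 0.0021315
Normalizing constant = 0.0139688.
Largest term belongs to Regime R1, so Regime R1 is most probable.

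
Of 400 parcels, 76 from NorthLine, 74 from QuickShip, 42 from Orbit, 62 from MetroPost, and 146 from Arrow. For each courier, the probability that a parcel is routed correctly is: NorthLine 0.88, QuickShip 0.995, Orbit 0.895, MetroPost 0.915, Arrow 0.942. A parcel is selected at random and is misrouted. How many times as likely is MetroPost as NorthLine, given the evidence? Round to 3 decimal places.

0.578

Taking complements, P(misrouted | each) = NorthLine 0.12, QuickShip 0.005, Orbit 0.105, MetroPost 0.085, Arrow 0.058.
Compute prior × likelihood for every hypothesis:
  NorthLine: 0.19 × 0.12 = 0.0228
  QuickShip: 0.185 × 0.005 = 0.000925
  Orbit: 0.105 × 0.105 = 0.011025
  MetroPost: 0.155 × 0.085 = 0.013175
  Arrow: 0.365 × 0.058 = 0.02117
Normalizing constant = 0.069095.
The ratio is 0.013175 / 0.0228 (the normalizer cancels) = 0.578.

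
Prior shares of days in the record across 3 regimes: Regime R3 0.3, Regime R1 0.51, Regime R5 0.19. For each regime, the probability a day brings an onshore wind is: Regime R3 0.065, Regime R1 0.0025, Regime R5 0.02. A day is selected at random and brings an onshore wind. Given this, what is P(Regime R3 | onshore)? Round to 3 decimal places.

By Bayes' rule, posterior ∝ prior × likelihood:
  Regime R3: 0.3 × 0.065 = 0.0195
  Regime R1: 0.51 × 0.0025 = 0.001275
  Regime R5: 0.19 × 0.02 = 0.0038
Total = 0.024575.
P(Regime R3 | evidence) = 0.0195 / 0.024575 ≈ 0.793.

0.793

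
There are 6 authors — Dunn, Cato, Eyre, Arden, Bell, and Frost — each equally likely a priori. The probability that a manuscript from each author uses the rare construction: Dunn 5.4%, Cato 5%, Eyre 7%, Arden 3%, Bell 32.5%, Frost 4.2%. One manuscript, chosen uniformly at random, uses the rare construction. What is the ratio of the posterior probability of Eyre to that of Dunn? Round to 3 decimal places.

1.296

Since the prior is uniform, the posterior is proportional to the likelihood:
  Dunn: 0.054
  Cato: 0.05
  Eyre: 0.07
  Arden: 0.03
  Bell: 0.325
  Frost: 0.042
Normalizing constant = 0.571.
The ratio is 0.07 / 0.054 (the normalizer cancels) = 1.296.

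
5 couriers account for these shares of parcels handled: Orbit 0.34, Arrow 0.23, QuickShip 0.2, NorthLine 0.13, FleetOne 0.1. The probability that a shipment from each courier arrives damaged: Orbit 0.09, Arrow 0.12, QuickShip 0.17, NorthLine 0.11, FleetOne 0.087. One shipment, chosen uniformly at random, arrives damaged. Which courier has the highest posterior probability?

QuickShip

Compute prior × likelihood for every hypothesis:
  Orbit: 0.34 × 0.09 = 0.0306
  Arrow: 0.23 × 0.12 = 0.0276
  QuickShip: 0.2 × 0.17 = 0.034
  NorthLine: 0.13 × 0.11 = 0.0143
  FleetOne: 0.1 × 0.087 = 0.0087
Sum = 0.1152.
Largest term belongs to QuickShip, so QuickShip is most probable.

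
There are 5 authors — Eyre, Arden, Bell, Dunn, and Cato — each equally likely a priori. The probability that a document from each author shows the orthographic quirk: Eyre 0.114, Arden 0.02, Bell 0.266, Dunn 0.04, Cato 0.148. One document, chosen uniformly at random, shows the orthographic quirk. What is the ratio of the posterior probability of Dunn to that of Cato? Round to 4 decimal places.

Since the prior is uniform, the posterior is proportional to the likelihood:
  Eyre: 0.114
  Arden: 0.02
  Bell: 0.266
  Dunn: 0.04
  Cato: 0.148
Normalizing constant = 0.588.
The ratio is 0.04 / 0.148 (the normalizer cancels) = 0.2703.

0.2703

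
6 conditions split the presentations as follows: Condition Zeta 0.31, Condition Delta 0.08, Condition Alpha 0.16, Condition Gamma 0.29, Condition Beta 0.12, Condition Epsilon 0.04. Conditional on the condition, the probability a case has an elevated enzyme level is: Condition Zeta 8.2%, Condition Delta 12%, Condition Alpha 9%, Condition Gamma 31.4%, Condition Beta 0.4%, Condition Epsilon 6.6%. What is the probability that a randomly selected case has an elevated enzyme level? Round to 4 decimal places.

Unnormalized posteriors (prior × likelihood):
  Condition Zeta: 0.31 × 0.082 = 0.02542
  Condition Delta: 0.08 × 0.12 = 0.0096
  Condition Alpha: 0.16 × 0.09 = 0.0144
  Condition Gamma: 0.29 × 0.314 = 0.09106
  Condition Beta: 0.12 × 0.004 = 0.00048
  Condition Epsilon: 0.04 × 0.066 = 0.00264
P(elevated) = 0.02542 + 0.0096 + 0.0144 + 0.09106 + 0.00048 + 0.00264 = 0.1436 → 0.1436.

0.1436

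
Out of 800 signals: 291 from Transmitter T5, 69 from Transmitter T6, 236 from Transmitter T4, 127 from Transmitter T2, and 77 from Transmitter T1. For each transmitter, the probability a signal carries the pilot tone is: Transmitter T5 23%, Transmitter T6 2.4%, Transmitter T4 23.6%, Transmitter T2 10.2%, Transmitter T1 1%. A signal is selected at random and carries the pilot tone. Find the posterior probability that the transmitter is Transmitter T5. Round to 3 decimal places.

Compute prior × likelihood for every hypothesis:
  Transmitter T5: 0.36375 × 0.23 = 0.0836625
  Transmitter T6: 0.08625 × 0.024 = 0.00207
  Transmitter T4: 0.295 × 0.236 = 0.06962
  Transmitter T2: 0.15875 × 0.102 = 0.0161925
  Transmitter T1: 0.09625 × 0.01 = 0.0009625
Sum = 0.1725075.
P(Transmitter T5 | evidence) = 0.0836625 / 0.1725075 ≈ 0.485.

0.485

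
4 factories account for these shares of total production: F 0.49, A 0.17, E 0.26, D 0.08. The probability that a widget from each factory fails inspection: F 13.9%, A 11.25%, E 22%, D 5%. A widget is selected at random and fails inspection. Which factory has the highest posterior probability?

Prior × likelihood for each hypothesis:
  F: 0.49 × 0.139 = 0.06811
  A: 0.17 × 0.1125 = 0.019125
  E: 0.26 × 0.22 = 0.0572
  D: 0.08 × 0.05 = 0.004
Normalizing constant = 0.148435.
Largest term belongs to F, so F is most probable.

F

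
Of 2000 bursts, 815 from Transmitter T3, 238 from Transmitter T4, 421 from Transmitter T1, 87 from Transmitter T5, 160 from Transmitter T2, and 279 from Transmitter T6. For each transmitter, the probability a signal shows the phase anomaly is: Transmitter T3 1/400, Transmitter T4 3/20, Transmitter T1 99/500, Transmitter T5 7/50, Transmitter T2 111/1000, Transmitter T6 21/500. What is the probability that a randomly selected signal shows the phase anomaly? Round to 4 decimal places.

By Bayes' rule, posterior ∝ prior × likelihood:
  Transmitter T3: 0.4075 × 0.0025 = 0.00101875
  Transmitter T4: 0.119 × 0.15 = 0.01785
  Transmitter T1: 0.2105 × 0.198 = 0.041679
  Transmitter T5: 0.0435 × 0.14 = 0.00609
  Transmitter T2: 0.08 × 0.111 = 0.00888
  Transmitter T6: 0.1395 × 0.042 = 0.005859
P(anomaly) = 0.00101875 + 0.01785 + 0.041679 + 0.00609 + 0.00888 + 0.005859 = 0.08137675 → 0.0814.

0.0814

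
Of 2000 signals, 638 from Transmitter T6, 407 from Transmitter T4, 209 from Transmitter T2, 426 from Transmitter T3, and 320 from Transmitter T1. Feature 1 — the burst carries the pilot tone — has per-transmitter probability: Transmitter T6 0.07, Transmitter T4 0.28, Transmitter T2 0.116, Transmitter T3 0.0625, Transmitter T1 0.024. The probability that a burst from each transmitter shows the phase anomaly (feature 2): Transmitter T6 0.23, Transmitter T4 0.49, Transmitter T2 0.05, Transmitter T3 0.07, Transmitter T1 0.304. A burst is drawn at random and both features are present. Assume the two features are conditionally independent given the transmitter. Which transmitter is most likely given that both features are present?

Transmitter T4

Compute prior × likelihood for every hypothesis:
  Transmitter T6: 0.319 × 0.07 × 0.23 = 0.0051359
  Transmitter T4: 0.2035 × 0.28 × 0.49 = 0.0279202
  Transmitter T2: 0.1045 × 0.116 × 0.05 = 0.0006061
  Transmitter T3: 0.213 × 0.0625 × 0.07 = 0.000931875
  Transmitter T1: 0.16 × 0.024 × 0.304 = 0.00116736
Normalizing constant = 0.035761435.
Largest term belongs to Transmitter T4, so Transmitter T4 is most probable.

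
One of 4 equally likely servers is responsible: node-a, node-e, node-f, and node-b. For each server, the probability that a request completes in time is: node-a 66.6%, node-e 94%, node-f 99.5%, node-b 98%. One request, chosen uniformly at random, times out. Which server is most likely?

node-a

Taking complements, P(timeout | each) = node-a 0.334, node-e 0.06, node-f 0.005, node-b 0.02.
With a uniform prior (1/4 each), posterior ∝ likelihood:
  node-a: 0.334
  node-e: 0.06
  node-f: 0.005
  node-b: 0.02
Normalizing constant = 0.419.
Largest term belongs to node-a, so node-a is most probable.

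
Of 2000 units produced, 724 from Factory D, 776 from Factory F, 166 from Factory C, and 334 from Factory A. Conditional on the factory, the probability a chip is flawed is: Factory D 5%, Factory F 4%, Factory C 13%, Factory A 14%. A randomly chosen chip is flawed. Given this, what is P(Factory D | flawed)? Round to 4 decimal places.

0.2670

Prior × likelihood for each hypothesis:
  Factory D: 0.362 × 0.05 = 0.0181
  Factory F: 0.388 × 0.04 = 0.01552
  Factory C: 0.083 × 0.13 = 0.01079
  Factory A: 0.167 × 0.14 = 0.02338
Sum = 0.06779.
P(Factory D | evidence) = 0.0181 / 0.06779 ≈ 0.2670.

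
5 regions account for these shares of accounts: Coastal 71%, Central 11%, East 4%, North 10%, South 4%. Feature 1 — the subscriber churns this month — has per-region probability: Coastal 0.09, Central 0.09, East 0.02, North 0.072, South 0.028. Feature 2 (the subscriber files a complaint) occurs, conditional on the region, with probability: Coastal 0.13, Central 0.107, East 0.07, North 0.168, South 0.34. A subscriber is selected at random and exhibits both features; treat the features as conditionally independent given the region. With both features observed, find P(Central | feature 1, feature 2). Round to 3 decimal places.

By Bayes' rule, posterior ∝ prior × likelihood:
  Coastal: 0.71 × 0.09 × 0.13 = 0.008307
  Central: 0.11 × 0.09 × 0.107 = 0.0010593
  East: 0.04 × 0.02 × 0.07 = 0.000056
  North: 0.1 × 0.072 × 0.168 = 0.0012096
  South: 0.04 × 0.028 × 0.34 = 0.0003808
Normalizing constant = 0.0110127.
P(Central | evidence) = 0.0010593 / 0.0110127 ≈ 0.096.

0.096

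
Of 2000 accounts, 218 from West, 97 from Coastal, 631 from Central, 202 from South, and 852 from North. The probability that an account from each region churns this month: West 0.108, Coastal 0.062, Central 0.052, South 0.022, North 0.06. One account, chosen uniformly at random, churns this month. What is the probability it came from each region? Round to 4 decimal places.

Unnormalized posteriors (prior × likelihood):
  West: 0.109 × 0.108 = 0.011772
  Coastal: 0.0485 × 0.062 = 0.003007
  Central: 0.3155 × 0.052 = 0.016406
  South: 0.101 × 0.022 = 0.002222
  North: 0.426 × 0.06 = 0.02556
Total = 0.058967.
P(West | churn) = 0.011772/0.058967 ≈ 0.1996
P(Coastal | churn) = 0.003007/0.058967 ≈ 0.0510
P(Central | churn) = 0.016406/0.058967 ≈ 0.2782
P(South | churn) = 0.002222/0.058967 ≈ 0.0377
P(North | churn) = 0.02556/0.058967 ≈ 0.4335

West 0.1996, Coastal 0.0510, Central 0.2782, South 0.0377, North 0.4335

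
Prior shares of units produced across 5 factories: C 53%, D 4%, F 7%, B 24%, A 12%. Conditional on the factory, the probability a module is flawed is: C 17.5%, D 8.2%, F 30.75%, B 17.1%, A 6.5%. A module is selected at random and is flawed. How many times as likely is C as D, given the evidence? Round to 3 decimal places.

28.277

Prior × likelihood for each hypothesis:
  C: 0.53 × 0.175 = 0.09275
  D: 0.04 × 0.082 = 0.00328
  F: 0.07 × 0.3075 = 0.021525
  B: 0.24 × 0.171 = 0.04104
  A: 0.12 × 0.065 = 0.0078
Total = 0.166395.
The ratio is 0.09275 / 0.00328 (the normalizer cancels) = 28.277.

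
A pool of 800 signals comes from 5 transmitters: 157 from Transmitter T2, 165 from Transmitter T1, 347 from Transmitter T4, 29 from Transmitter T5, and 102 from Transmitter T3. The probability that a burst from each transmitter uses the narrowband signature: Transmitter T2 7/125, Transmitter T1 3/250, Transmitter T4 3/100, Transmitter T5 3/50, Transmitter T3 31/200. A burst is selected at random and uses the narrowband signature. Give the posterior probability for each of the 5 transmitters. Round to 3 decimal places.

By Bayes' rule, posterior ∝ prior × likelihood:
  Transmitter T2: 0.19625 × 0.056 = 0.01099
  Transmitter T1: 0.20625 × 0.012 = 0.002475
  Transmitter T4: 0.43375 × 0.03 = 0.0130125
  Transmitter T5: 0.03625 × 0.06 = 0.002175
  Transmitter T3: 0.1275 × 0.155 = 0.0197625
Normalizing constant = 0.048415.
P(Transmitter T2 | narrowband) = 0.01099/0.048415 ≈ 0.227
P(Transmitter T1 | narrowband) = 0.002475/0.048415 ≈ 0.051
P(Transmitter T4 | narrowband) = 0.0130125/0.048415 ≈ 0.269
P(Transmitter T5 | narrowband) = 0.002175/0.048415 ≈ 0.045
P(Transmitter T3 | narrowband) = 0.0197625/0.048415 ≈ 0.408
(Check: 0.227+0.051+0.269+0.045+0.408 = 1.000.)

Transmitter T2 0.227, Transmitter T1 0.051, Transmitter T4 0.269, Transmitter T5 0.045, Transmitter T3 0.408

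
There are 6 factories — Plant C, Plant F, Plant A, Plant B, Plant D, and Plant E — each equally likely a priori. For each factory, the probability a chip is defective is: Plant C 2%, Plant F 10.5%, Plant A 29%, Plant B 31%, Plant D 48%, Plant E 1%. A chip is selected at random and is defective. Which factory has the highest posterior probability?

Since the prior is uniform, the posterior is proportional to the likelihood:
  Plant C: 0.02
  Plant F: 0.105
  Plant A: 0.29
  Plant B: 0.31
  Plant D: 0.48
  Plant E: 0.01
Normalizing constant = 1.215.
Largest term belongs to Plant D, so Plant D is most probable.

Plant D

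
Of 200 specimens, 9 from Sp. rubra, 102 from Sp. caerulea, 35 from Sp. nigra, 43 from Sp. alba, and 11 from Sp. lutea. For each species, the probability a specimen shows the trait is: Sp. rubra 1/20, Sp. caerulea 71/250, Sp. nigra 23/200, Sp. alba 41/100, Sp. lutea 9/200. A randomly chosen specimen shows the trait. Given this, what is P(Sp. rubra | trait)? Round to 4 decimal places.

Prior × likelihood for each hypothesis:
  Sp. rubra: 0.045 × 0.05 = 0.00225
  Sp. caerulea: 0.51 × 0.284 = 0.14484
  Sp. nigra: 0.175 × 0.115 = 0.020125
  Sp. alba: 0.215 × 0.41 = 0.08815
  Sp. lutea: 0.055 × 0.045 = 0.002475
Normalizing constant = 0.25784.
P(Sp. rubra | evidence) = 0.00225 / 0.25784 ≈ 0.0087.

0.0087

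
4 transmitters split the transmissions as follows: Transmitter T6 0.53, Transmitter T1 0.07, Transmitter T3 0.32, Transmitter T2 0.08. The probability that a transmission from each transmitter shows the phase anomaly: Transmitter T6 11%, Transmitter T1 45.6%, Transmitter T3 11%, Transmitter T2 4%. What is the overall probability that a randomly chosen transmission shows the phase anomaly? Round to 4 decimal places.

0.1286

Unnormalized posteriors (prior × likelihood):
  Transmitter T6: 0.53 × 0.11 = 0.0583
  Transmitter T1: 0.07 × 0.456 = 0.03192
  Transmitter T3: 0.32 × 0.11 = 0.0352
  Transmitter T2: 0.08 × 0.04 = 0.0032
P(anomaly) = 0.0583 + 0.03192 + 0.0352 + 0.0032 = 0.12862 → 0.1286.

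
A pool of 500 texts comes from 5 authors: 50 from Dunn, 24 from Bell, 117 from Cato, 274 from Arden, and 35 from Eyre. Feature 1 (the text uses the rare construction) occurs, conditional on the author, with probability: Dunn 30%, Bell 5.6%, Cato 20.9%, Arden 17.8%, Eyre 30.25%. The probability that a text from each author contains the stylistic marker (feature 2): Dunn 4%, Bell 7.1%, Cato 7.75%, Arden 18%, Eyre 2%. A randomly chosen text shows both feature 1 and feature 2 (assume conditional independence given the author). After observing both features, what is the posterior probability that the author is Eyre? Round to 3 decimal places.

Prior × likelihood for each hypothesis:
  Dunn: 0.1 × 0.3 × 0.04 = 0.0012
  Bell: 0.048 × 0.056 × 0.071 = 0.000190848
  Cato: 0.234 × 0.209 × 0.0775 = 0.003790215
  Arden: 0.548 × 0.178 × 0.18 = 0.01755792
  Eyre: 0.07 × 0.3025 × 0.02 = 0.0004235
Normalizing constant = 0.023162483.
P(Eyre | evidence) = 0.0004235 / 0.023162483 ≈ 0.018.

0.018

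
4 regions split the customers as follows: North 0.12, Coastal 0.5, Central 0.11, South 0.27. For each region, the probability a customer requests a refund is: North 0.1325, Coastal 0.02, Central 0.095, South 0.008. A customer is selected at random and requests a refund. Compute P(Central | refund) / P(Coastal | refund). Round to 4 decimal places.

By Bayes' rule, posterior ∝ prior × likelihood:
  North: 0.12 × 0.1325 = 0.0159
  Coastal: 0.5 × 0.02 = 0.01
  Central: 0.11 × 0.095 = 0.01045
  South: 0.27 × 0.008 = 0.00216
Total = 0.03851.
The ratio is 0.01045 / 0.01 (the normalizer cancels) = 1.0450.

1.0450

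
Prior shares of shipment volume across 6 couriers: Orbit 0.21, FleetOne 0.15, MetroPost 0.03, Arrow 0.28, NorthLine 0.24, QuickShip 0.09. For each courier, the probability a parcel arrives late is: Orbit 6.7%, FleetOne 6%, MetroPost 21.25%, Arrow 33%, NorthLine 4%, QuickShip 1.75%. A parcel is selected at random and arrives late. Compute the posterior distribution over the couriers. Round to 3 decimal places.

Unnormalized posteriors (prior × likelihood):
  Orbit: 0.21 × 0.067 = 0.01407
  FleetOne: 0.15 × 0.06 = 0.009
  MetroPost: 0.03 × 0.2125 = 0.006375
  Arrow: 0.28 × 0.33 = 0.0924
  NorthLine: 0.24 × 0.04 = 0.0096
  QuickShip: 0.09 × 0.0175 = 0.001575
Sum = 0.13302.
P(Orbit | late) = 0.01407/0.13302 ≈ 0.106
P(FleetOne | late) = 0.009/0.13302 ≈ 0.068
P(MetroPost | late) = 0.006375/0.13302 ≈ 0.048
P(Arrow | late) = 0.0924/0.13302 ≈ 0.695
P(NorthLine | late) = 0.0096/0.13302 ≈ 0.072
P(QuickShip | late) = 0.001575/0.13302 ≈ 0.012

Orbit 0.106, FleetOne 0.068, MetroPost 0.048, Arrow 0.695, NorthLine 0.072, QuickShip 0.012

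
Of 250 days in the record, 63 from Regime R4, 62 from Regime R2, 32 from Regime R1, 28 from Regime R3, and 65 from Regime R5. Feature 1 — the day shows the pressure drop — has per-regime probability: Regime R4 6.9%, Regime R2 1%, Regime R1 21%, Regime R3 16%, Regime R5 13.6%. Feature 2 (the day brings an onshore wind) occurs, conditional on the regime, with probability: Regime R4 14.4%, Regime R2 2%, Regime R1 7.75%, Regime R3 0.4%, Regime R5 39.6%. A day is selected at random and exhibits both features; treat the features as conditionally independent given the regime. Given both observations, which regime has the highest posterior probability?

Regime R5

Unnormalized posteriors (prior × likelihood):
  Regime R4: 0.252 × 0.069 × 0.144 = 0.002503872
  Regime R2: 0.248 × 0.01 × 0.02 = 0.0000496
  Regime R1: 0.128 × 0.21 × 0.0775 = 0.0020832
  Regime R3: 0.112 × 0.16 × 0.004 = 0.00007168
  Regime R5: 0.26 × 0.136 × 0.396 = 0.01400256
Sum = 0.018710912.
Largest term belongs to Regime R5, so Regime R5 is most probable.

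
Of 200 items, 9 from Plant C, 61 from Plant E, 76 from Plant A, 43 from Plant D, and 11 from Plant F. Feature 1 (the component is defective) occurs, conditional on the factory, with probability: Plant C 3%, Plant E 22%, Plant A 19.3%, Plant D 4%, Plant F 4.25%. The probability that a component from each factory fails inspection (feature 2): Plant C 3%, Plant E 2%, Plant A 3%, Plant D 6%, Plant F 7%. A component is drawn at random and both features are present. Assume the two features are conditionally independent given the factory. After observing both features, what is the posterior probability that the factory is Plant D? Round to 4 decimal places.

0.1211

Unnormalized posteriors (prior × likelihood):
  Plant C: 0.045 × 0.03 × 0.03 = 0.0000405
  Plant E: 0.305 × 0.22 × 0.02 = 0.001342
  Plant A: 0.38 × 0.193 × 0.03 = 0.0022002
  Plant D: 0.215 × 0.04 × 0.06 = 0.000516
  Plant F: 0.055 × 0.0425 × 0.07 = 0.000163625
Total = 0.004262325.
P(Plant D | evidence) = 0.000516 / 0.004262325 ≈ 0.1211.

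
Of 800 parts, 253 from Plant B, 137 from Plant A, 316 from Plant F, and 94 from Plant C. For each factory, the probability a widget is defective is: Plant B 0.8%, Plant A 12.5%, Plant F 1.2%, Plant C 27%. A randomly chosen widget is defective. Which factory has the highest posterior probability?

By Bayes' rule, posterior ∝ prior × likelihood:
  Plant B: 0.31625 × 0.008 = 0.00253
  Plant A: 0.17125 × 0.125 = 0.02140625
  Plant F: 0.395 × 0.012 = 0.00474
  Plant C: 0.1175 × 0.27 = 0.031725
Sum = 0.06040125.
Largest term belongs to Plant C, so Plant C is most probable.

Plant C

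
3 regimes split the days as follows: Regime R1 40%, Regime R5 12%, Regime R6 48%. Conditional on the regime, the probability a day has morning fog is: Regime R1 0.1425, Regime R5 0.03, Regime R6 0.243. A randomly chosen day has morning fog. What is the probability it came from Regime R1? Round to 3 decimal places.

0.322

Unnormalized posteriors (prior × likelihood):
  Regime R1: 0.4 × 0.1425 = 0.057
  Regime R5: 0.12 × 0.03 = 0.0036
  Regime R6: 0.48 × 0.243 = 0.11664
Sum = 0.17724.
P(Regime R1 | evidence) = 0.057 / 0.17724 ≈ 0.322.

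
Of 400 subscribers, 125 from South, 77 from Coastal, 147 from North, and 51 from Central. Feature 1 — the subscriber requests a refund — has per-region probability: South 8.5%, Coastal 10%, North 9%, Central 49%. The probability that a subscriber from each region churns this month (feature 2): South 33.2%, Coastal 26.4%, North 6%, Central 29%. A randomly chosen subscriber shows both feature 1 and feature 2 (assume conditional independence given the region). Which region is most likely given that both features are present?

Prior × likelihood for each hypothesis:
  South: 0.3125 × 0.085 × 0.332 = 0.00881875
  Coastal: 0.1925 × 0.1 × 0.264 = 0.005082
  North: 0.3675 × 0.09 × 0.06 = 0.0019845
  Central: 0.1275 × 0.49 × 0.29 = 0.01811775
Total = 0.034003.
Largest term belongs to Central, so Central is most probable.

Central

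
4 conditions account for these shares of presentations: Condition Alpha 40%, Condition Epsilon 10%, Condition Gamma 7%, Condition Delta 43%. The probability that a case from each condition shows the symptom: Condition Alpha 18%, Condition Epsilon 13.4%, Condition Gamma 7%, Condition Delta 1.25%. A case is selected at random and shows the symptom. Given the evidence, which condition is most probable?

Condition Alpha

By Bayes' rule, posterior ∝ prior × likelihood:
  Condition Alpha: 0.4 × 0.18 = 0.072
  Condition Epsilon: 0.1 × 0.134 = 0.0134
  Condition Gamma: 0.07 × 0.07 = 0.0049
  Condition Delta: 0.43 × 0.0125 = 0.005375
Sum = 0.095675.
Largest term belongs to Condition Alpha, so Condition Alpha is most probable.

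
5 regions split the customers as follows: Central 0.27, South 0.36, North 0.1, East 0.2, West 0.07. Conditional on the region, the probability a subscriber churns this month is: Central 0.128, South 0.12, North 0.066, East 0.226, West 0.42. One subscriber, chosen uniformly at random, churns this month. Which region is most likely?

Unnormalized posteriors (prior × likelihood):
  Central: 0.27 × 0.128 = 0.03456
  South: 0.36 × 0.12 = 0.0432
  North: 0.1 × 0.066 = 0.0066
  East: 0.2 × 0.226 = 0.0452
  West: 0.07 × 0.42 = 0.0294
Normalizing constant = 0.15896.
Largest term belongs to East, so East is most probable.

East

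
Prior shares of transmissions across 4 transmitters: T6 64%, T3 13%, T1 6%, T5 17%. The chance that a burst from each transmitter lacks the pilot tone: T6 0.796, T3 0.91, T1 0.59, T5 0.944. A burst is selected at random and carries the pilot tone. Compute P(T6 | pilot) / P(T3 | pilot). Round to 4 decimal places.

Taking complements, P(pilot | each) = T6 0.204, T3 0.09, T1 0.41, T5 0.056.
By Bayes' rule, posterior ∝ prior × likelihood:
  T6: 0.64 × 0.204 = 0.13056
  T3: 0.13 × 0.09 = 0.0117
  T1: 0.06 × 0.41 = 0.0246
  T5: 0.17 × 0.056 = 0.00952
Sum = 0.17638.
The ratio is 0.13056 / 0.0117 (the normalizer cancels) = 11.1590.

11.1590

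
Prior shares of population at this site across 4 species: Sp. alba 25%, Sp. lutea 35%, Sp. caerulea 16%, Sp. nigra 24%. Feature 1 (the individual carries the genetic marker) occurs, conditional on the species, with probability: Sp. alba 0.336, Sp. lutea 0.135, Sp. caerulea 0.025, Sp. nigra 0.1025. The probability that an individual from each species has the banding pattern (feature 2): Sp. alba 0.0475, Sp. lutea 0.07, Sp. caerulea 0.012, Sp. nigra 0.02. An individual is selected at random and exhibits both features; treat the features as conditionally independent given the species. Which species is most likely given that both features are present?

Sp. alba

By Bayes' rule, posterior ∝ prior × likelihood:
  Sp. alba: 0.25 × 0.336 × 0.0475 = 0.00399
  Sp. lutea: 0.35 × 0.135 × 0.07 = 0.0033075
  Sp. caerulea: 0.16 × 0.025 × 0.012 = 0.000048
  Sp. nigra: 0.24 × 0.1025 × 0.02 = 0.000492
Sum = 0.0078375.
Largest term belongs to Sp. alba, so Sp. alba is most probable.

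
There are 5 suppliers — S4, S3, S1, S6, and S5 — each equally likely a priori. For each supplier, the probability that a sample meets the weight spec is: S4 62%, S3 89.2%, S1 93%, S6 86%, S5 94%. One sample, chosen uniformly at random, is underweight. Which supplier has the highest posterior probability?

S4

Taking complements, P(underweight | each) = S4 0.38, S3 0.108, S1 0.07, S6 0.14, S5 0.06.
Since the prior is uniform, the posterior is proportional to the likelihood:
  S4: 0.38
  S3: 0.108
  S1: 0.07
  S6: 0.14
  S5: 0.06
Sum = 0.758.
Largest term belongs to S4, so S4 is most probable.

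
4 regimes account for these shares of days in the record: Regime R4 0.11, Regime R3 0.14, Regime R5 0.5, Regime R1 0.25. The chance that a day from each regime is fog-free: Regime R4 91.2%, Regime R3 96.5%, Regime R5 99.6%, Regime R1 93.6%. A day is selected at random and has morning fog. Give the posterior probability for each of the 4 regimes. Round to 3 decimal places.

Regime R4 0.297, Regime R3 0.150, Regime R5 0.061, Regime R1 0.491

Taking complements, P(fog | each) = Regime R4 0.088, Regime R3 0.035, Regime R5 0.004, Regime R1 0.064.
Prior × likelihood for each hypothesis:
  Regime R4: 0.11 × 0.088 = 0.00968
  Regime R3: 0.14 × 0.035 = 0.0049
  Regime R5: 0.5 × 0.004 = 0.002
  Regime R1: 0.25 × 0.064 = 0.016
Normalizing constant = 0.03258.
P(Regime R4 | fog) = 0.00968/0.03258 ≈ 0.297
P(Regime R3 | fog) = 0.0049/0.03258 ≈ 0.150
P(Regime R5 | fog) = 0.002/0.03258 ≈ 0.061
P(Regime R1 | fog) = 0.016/0.03258 ≈ 0.491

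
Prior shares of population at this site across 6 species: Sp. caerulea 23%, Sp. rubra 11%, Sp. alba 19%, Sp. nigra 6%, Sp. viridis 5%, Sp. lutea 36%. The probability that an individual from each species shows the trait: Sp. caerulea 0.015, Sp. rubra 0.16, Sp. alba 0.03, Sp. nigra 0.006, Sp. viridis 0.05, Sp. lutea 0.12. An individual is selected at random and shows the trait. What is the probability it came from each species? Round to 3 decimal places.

Sp. caerulea 0.047, Sp. rubra 0.242, Sp. alba 0.078, Sp. nigra 0.005, Sp. viridis 0.034, Sp. lutea 0.593

Prior × likelihood for each hypothesis:
  Sp. caerulea: 0.23 × 0.015 = 0.00345
  Sp. rubra: 0.11 × 0.16 = 0.0176
  Sp. alba: 0.19 × 0.03 = 0.0057
  Sp. nigra: 0.06 × 0.006 = 0.00036
  Sp. viridis: 0.05 × 0.05 = 0.0025
  Sp. lutea: 0.36 × 0.12 = 0.0432
Total = 0.07281.
P(Sp. caerulea | trait) = 0.00345/0.07281 ≈ 0.047
P(Sp. rubra | trait) = 0.0176/0.07281 ≈ 0.242
P(Sp. alba | trait) = 0.0057/0.07281 ≈ 0.078
P(Sp. nigra | trait) = 0.00036/0.07281 ≈ 0.005
P(Sp. viridis | trait) = 0.0025/0.07281 ≈ 0.034
P(Sp. lutea | trait) = 0.0432/0.07281 ≈ 0.593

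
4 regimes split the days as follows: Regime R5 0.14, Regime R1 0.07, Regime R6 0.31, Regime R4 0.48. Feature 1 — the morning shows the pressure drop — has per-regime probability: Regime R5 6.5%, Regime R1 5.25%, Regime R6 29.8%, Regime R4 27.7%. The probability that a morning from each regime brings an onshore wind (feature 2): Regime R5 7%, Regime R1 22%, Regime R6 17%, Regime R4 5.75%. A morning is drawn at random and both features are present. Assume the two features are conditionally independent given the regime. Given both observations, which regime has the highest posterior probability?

Regime R6

Compute prior × likelihood for every hypothesis:
  Regime R5: 0.14 × 0.065 × 0.07 = 0.000637
  Regime R1: 0.07 × 0.0525 × 0.22 = 0.0008085
  Regime R6: 0.31 × 0.298 × 0.17 = 0.0157046
  Regime R4: 0.48 × 0.277 × 0.0575 = 0.0076452
Normalizing constant = 0.0247953.
Largest term belongs to Regime R6, so Regime R6 is most probable.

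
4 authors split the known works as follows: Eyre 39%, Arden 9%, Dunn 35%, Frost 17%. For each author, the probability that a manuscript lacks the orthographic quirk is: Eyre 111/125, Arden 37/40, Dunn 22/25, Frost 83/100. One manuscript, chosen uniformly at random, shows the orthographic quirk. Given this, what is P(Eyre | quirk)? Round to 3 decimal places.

0.360

Taking complements, P(quirk | each) = Eyre 0.112, Arden 0.075, Dunn 0.12, Frost 0.17.
Unnormalized posteriors (prior × likelihood):
  Eyre: 0.39 × 0.112 = 0.04368
  Arden: 0.09 × 0.075 = 0.00675
  Dunn: 0.35 × 0.12 = 0.042
  Frost: 0.17 × 0.17 = 0.0289
Sum = 0.12133.
P(Eyre | evidence) = 0.04368 / 0.12133 ≈ 0.360.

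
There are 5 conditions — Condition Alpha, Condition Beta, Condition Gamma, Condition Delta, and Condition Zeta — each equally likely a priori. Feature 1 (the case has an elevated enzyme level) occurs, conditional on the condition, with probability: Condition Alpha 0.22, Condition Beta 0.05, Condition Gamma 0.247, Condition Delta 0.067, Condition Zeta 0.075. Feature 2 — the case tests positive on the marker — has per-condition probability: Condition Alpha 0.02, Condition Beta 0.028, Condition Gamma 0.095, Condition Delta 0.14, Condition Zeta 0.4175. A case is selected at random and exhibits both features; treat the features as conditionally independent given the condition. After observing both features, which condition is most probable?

Since the prior is uniform, the posterior is proportional to the likelihood:
  Condition Alpha: 0.22 × 0.02 = 0.0044
  Condition Beta: 0.05 × 0.028 = 0.0014
  Condition Gamma: 0.247 × 0.095 = 0.023465
  Condition Delta: 0.067 × 0.14 = 0.00938
  Condition Zeta: 0.075 × 0.4175 = 0.0313125
Total = 0.0699575.
Largest term belongs to Condition Zeta, so Condition Zeta is most probable.

Condition Zeta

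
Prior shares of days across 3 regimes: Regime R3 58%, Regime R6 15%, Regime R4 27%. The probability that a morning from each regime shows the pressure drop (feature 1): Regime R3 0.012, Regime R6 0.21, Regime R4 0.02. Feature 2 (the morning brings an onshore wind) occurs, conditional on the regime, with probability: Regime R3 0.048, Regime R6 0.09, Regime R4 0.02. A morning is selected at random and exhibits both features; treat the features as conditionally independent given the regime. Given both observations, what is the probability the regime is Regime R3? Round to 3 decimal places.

0.102

Prior × likelihood for each hypothesis:
  Regime R3: 0.58 × 0.012 × 0.048 = 0.00033408
  Regime R6: 0.15 × 0.21 × 0.09 = 0.002835
  Regime R4: 0.27 × 0.02 × 0.02 = 0.000108
Total = 0.00327708.
P(Regime R3 | evidence) = 0.00033408 / 0.00327708 ≈ 0.102.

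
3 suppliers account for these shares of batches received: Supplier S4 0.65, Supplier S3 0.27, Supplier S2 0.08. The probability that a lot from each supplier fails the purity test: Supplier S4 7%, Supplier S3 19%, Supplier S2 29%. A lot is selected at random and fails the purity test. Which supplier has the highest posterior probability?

By Bayes' rule, posterior ∝ prior × likelihood:
  Supplier S4: 0.65 × 0.07 = 0.0455
  Supplier S3: 0.27 × 0.19 = 0.0513
  Supplier S2: 0.08 × 0.29 = 0.0232
Normalizing constant = 0.12.
Largest term belongs to Supplier S3, so Supplier S3 is most probable.

Supplier S3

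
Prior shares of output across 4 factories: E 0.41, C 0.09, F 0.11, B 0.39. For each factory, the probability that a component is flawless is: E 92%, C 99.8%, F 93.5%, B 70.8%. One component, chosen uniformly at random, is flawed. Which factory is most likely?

B

Taking complements, P(flawed | each) = E 0.08, C 0.002, F 0.065, B 0.292.
By Bayes' rule, posterior ∝ prior × likelihood:
  E: 0.41 × 0.08 = 0.0328
  C: 0.09 × 0.002 = 0.00018
  F: 0.11 × 0.065 = 0.00715
  B: 0.39 × 0.292 = 0.11388
Normalizing constant = 0.15401.
Largest term belongs to B, so B is most probable.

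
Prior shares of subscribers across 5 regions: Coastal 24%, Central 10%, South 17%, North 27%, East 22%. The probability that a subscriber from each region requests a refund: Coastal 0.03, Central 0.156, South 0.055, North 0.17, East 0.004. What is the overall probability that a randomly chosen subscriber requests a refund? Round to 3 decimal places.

0.079

By Bayes' rule, posterior ∝ prior × likelihood:
  Coastal: 0.24 × 0.03 = 0.0072
  Central: 0.1 × 0.156 = 0.0156
  South: 0.17 × 0.055 = 0.00935
  North: 0.27 × 0.17 = 0.0459
  East: 0.22 × 0.004 = 0.00088
P(refund) = 0.0072 + 0.0156 + 0.00935 + 0.0459 + 0.00088 = 0.07893 → 0.079.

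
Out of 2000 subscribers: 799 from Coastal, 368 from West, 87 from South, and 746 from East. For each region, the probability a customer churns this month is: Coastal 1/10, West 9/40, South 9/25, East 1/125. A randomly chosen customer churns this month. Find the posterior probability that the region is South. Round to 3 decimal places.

Compute prior × likelihood for every hypothesis:
  Coastal: 0.3995 × 0.1 = 0.03995
  West: 0.184 × 0.225 = 0.0414
  South: 0.0435 × 0.36 = 0.01566
  East: 0.373 × 0.008 = 0.002984
Total = 0.099994.
P(South | evidence) = 0.01566 / 0.099994 ≈ 0.157.

0.157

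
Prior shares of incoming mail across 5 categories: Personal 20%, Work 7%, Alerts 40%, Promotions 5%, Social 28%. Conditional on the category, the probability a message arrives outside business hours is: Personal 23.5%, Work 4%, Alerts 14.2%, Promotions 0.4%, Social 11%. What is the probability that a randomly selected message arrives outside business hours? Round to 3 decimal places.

0.138

Prior × likelihood for each hypothesis:
  Personal: 0.2 × 0.235 = 0.047
  Work: 0.07 × 0.04 = 0.0028
  Alerts: 0.4 × 0.142 = 0.0568
  Promotions: 0.05 × 0.004 = 0.0002
  Social: 0.28 × 0.11 = 0.0308
P(off-hours) = 0.047 + 0.0028 + 0.0568 + 0.0002 + 0.0308 = 0.1376 → 0.138.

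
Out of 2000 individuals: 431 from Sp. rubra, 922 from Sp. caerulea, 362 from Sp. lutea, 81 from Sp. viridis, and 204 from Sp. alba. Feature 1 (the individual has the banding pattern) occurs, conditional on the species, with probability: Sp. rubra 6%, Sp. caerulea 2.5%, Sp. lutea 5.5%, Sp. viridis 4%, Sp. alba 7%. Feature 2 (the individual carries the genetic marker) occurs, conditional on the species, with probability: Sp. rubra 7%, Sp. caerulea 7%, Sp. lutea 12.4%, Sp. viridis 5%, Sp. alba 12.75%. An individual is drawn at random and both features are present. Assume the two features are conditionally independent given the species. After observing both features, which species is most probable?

Prior × likelihood for each hypothesis:
  Sp. rubra: 0.2155 × 0.06 × 0.07 = 0.0009051
  Sp. caerulea: 0.461 × 0.025 × 0.07 = 0.00080675
  Sp. lutea: 0.181 × 0.055 × 0.124 = 0.00123442
  Sp. viridis: 0.0405 × 0.04 × 0.05 = 0.000081
  Sp. alba: 0.102 × 0.07 × 0.1275 = 0.00091035
Total = 0.00393762.
Largest term belongs to Sp. lutea, so Sp. lutea is most probable.

Sp. lutea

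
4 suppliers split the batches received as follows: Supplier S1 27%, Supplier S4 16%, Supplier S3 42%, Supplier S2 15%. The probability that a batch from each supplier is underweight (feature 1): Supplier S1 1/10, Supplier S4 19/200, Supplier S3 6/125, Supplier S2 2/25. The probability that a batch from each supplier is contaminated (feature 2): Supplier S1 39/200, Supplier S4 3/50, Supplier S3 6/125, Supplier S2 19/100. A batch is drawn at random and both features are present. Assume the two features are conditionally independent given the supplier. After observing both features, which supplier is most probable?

Prior × likelihood for each hypothesis:
  Supplier S1: 0.27 × 0.1 × 0.195 = 0.005265
  Supplier S4: 0.16 × 0.095 × 0.06 = 0.000912
  Supplier S3: 0.42 × 0.048 × 0.048 = 0.00096768
  Supplier S2: 0.15 × 0.08 × 0.19 = 0.00228
Total = 0.00942468.
Largest term belongs to Supplier S1, so Supplier S1 is most probable.

Supplier S1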